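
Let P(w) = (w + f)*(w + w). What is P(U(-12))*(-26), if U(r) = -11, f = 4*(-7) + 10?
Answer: -16588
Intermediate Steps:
f = -18 (f = -28 + 10 = -18)
P(w) = 2*w*(-18 + w) (P(w) = (w - 18)*(w + w) = (-18 + w)*(2*w) = 2*w*(-18 + w))
P(U(-12))*(-26) = (2*(-11)*(-18 - 11))*(-26) = (2*(-11)*(-29))*(-26) = 638*(-26) = -16588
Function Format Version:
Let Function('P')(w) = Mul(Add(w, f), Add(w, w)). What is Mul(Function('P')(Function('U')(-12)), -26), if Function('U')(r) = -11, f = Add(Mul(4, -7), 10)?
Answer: -16588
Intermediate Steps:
f = -18 (f = Add(-28, 10) = -18)
Function('P')(w) = Mul(2, w, Add(-18, w)) (Function('P')(w) = Mul(Add(w, -18), Add(w, w)) = Mul(Add(-18, w), Mul(2, w)) = Mul(2, w, Add(-18, w)))
Mul(Function('P')(Function('U')(-12)), -26) = Mul(Mul(2, -11, Add(-18, -11)), -26) = Mul(Mul(2, -11, -29), -26) = Mul(638, -26) = -16588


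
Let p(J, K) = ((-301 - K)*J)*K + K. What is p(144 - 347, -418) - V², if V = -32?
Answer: 9926476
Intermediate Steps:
p(J, K) = K + J*K*(-301 - K) (p(J, K) = (J*(-301 - K))*K + K = J*K*(-301 - K) + K = K + J*K*(-301 - K))
p(144 - 347, -418) - V² = -418*(1 - 301*(144 - 347) - 1*(144 - 347)*(-418)) - 1*(-32)² = -418*(1 - 301*(-203) - 1*(-203)*(-418)) - 1*1024 = -418*(1 + 61103 - 84854) - 1024 = -418*(-23750) - 1024 = 9927500 - 1024 = 9926476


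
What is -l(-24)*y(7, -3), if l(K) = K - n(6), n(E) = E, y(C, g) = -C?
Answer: -210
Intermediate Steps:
l(K) = -6 + K (l(K) = K - 1*6 = K - 6 = -6 + K)
-l(-24)*y(7, -3) = -(-6 - 24)*(-1*7) = -(-30)*(-7) = -1*210 = -210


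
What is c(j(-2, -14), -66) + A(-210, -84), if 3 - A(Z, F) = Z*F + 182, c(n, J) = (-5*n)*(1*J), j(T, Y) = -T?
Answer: -17159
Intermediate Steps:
c(n, J) = -5*J*n (c(n, J) = (-5*n)*J = -5*J*n)
A(Z, F) = -179 - F*Z (A(Z, F) = 3 - (Z*F + 182) = 3 - (F*Z + 182) = 3 - (182 + F*Z) = 3 + (-182 - F*Z) = -179 - F*Z)
c(j(-2, -14), -66) + A(-210, -84) = -5*(-66)*(-1*(-2)) + (-179 - 1*(-84)*(-210)) = -5*(-66)*2 + (-179 - 17640) = 660 - 17819 = -17159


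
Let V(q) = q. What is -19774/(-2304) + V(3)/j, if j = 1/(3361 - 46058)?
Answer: -147550945/1152 ≈ -1.2808e+5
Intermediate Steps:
j = -1/42697 (j = 1/(-42697) = -1/42697 ≈ -2.3421e-5)
-19774/(-2304) + V(3)/j = -19774/(-2304) + 3/(-1/42697) = -19774*(-1/2304) + 3*(-42697) = 9887/1152 - 128091 = -147550945/1152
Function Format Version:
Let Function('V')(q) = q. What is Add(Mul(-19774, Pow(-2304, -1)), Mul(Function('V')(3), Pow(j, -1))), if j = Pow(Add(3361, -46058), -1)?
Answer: Rational(-147550945, 1152) ≈ -1.2808e+5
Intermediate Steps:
j = Rational(-1, 42697) (j = Pow(-42697, -1) = Rational(-1, 42697) ≈ -2.3421e-5)
Add(Mul(-19774, Pow(-2304, -1)), Mul(Function('V')(3), Pow(j, -1))) = Add(Mul(-19774, Pow(-2304, -1)), Mul(3, Pow(Rational(-1, 42697), -1))) = Add(Mul(-19774, Rational(-1, 2304)), Mul(3, -42697)) = Add(Rational(9887, 1152), -128091) = Rational(-147550945, 1152)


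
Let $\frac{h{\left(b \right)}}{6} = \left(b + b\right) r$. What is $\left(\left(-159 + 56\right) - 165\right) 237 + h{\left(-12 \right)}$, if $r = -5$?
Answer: $-62796$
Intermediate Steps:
$h{\left(b \right)} = - 60 b$ ($h{\left(b \right)} = 6 \left(b + b\right) \left(-5\right) = 6 \cdot 2 b \left(-5\right) = 6 \left(- 10 b\right) = - 60 b$)
$\left(\left(-159 + 56\right) - 165\right) 237 + h{\left(-12 \right)} = \left(\left(-159 + 56\right) - 165\right) 237 - -720 = \left(-103 - 165\right) 237 + 720 = \left(-268\right) 237 + 720 = -63516 + 720 = -62796$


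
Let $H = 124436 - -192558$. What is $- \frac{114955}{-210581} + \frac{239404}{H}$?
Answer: $\frac{96719353}{74335093} \approx 1.3011$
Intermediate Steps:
$H = 316994$ ($H = 124436 + 192558 = 316994$)
$- \frac{114955}{-210581} + \frac{239404}{H} = - \frac{114955}{-210581} + \frac{239404}{316994} = \left(-114955\right) \left(- \frac{1}{210581}\right) + 239404 \cdot \frac{1}{316994} = \frac{114955}{210581} + \frac{119702}{158497} = \frac{96719353}{74335093}$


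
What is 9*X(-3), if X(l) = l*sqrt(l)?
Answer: -27*I*sqrt(3) ≈ -46.765*I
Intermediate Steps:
X(l) = l**(3/2)
9*X(-3) = 9*(-3)**(3/2) = 9*(-3*I*sqrt(3)) = -27*I*sqrt(3)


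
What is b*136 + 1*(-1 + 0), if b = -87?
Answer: -11833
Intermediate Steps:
b*136 + 1*(-1 + 0) = -87*136 + 1*(-1 + 0) = -11832 + 1*(-1) = -11832 - 1 = -11833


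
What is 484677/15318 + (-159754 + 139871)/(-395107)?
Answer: 21311538137/672472114 ≈ 31.691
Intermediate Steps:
484677/15318 + (-159754 + 139871)/(-395107) = 484677*(1/15318) - 19883*(-1/395107) = 53853/1702 + 19883/395107 = 21311538137/672472114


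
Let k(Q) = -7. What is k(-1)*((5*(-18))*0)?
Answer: 0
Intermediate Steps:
k(-1)*((5*(-18))*0) = -7*5*(-18)*0 = -(-630)*0 = -7*0 = 0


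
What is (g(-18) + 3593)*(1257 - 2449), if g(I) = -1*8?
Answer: -4273320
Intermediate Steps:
g(I) = -8
(g(-18) + 3593)*(1257 - 2449) = (-8 + 3593)*(1257 - 2449) = 3585*(-1192) = -4273320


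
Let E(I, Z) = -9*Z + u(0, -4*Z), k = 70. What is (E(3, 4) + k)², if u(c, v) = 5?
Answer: 1521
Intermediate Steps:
E(I, Z) = 5 - 9*Z (E(I, Z) = -9*Z + 5 = 5 - 9*Z)
(E(3, 4) + k)² = ((5 - 9*4) + 70)² = ((5 - 36) + 70)² = (-31 + 70)² = 39² = 1521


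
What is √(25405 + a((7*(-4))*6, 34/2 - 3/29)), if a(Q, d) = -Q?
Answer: √25573 ≈ 159.92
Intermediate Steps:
√(25405 + a((7*(-4))*6, 34/2 - 3/29)) = √(25405 - 7*(-4)*6) = √(25405 - (-28)*6) = √(25405 - 1*(-168)) = √(25405 + 168) = √25573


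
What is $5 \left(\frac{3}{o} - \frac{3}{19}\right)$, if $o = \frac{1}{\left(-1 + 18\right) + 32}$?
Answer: $\frac{13950}{19} \approx 734.21$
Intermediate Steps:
$o = \frac{1}{49}$ ($o = \frac{1}{17 + 32} = \frac{1}{49} \approx 0.020408$)
$5 \left(\frac{3}{o} - \frac{3}{19}\right) = 5 \left(3 \frac{1}{\frac{1}{49}} - \frac{3}{19}\right) = 5 \left(3 \cdot 49 - \frac{3}{19}\right) = 5 \left(147 - \frac{3}{19}\right) = 5 \cdot \frac{2790}{19} = \frac{13950}{19}$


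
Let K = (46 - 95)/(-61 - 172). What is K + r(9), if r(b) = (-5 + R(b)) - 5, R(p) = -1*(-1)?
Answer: -2048/233 ≈ -8.7897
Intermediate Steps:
R(p) = 1
K = 49/233 (K = -49/(-233) = -49*(-1/233) = 49/233 ≈ 0.21030)
r(b) = -9 (r(b) = (-5 + 1) - 5 = -4 - 5 = -9)
K + r(9) = 49/233 - 9 = -2048/233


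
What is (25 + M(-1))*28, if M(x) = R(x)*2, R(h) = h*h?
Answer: 756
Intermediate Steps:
R(h) = h²
M(x) = 2*x² (M(x) = x²*2 = 2*x²)
(25 + M(-1))*28 = (25 + 2*(-1)²)*28 = (25 + 2*1)*28 = (25 + 2)*28 = 27*28 = 756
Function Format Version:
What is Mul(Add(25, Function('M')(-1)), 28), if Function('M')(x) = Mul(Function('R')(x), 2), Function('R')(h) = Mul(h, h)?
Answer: 756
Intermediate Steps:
Function('R')(h) = Pow(h, 2)
Function('M')(x) = Mul(2, Pow(x, 2)) (Function('M')(x) = Mul(Pow(x, 2), 2) = Mul(2, Pow(x, 2)))
Mul(Add(25, Function('M')(-1)), 28) = Mul(Add(25, Mul(2, Pow(-1, 2))), 28) = Mul(Add(25, Mul(2, 1)), 28) = Mul(Add(25, 2), 28) = Mul(27, 28) = 756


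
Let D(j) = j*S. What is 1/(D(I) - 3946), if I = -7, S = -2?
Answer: -1/3932 ≈ -0.00025432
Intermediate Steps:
D(j) = -2*j (D(j) = j*(-2) = -2*j)
1/(D(I) - 3946) = 1/(-2*(-7) - 3946) = 1/(14 - 3946) = 1/(-3932) = -1/3932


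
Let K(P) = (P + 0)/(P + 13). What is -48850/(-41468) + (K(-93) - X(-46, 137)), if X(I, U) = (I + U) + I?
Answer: -35380069/829360 ≈ -42.659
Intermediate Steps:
K(P) = P/(13 + P)
X(I, U) = U + 2*I
-48850/(-41468) + (K(-93) - X(-46, 137)) = -48850/(-41468) + (-93/(13 - 93) - (137 + 2*(-46))) = -48850*(-1/41468) + (-93/(-80) - (137 - 92)) = 24425/20734 + (-93*(-1/80) - 1*45) = 24425/20734 + (93/80 - 45) = 24425/20734 - 3507/80 = -35380069/829360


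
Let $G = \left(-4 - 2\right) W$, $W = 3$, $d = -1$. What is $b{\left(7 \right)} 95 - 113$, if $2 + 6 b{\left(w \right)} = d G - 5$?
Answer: $\frac{367}{6} \approx 61.167$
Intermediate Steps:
$G = -18$ ($G = \left(-4 - 2\right) 3 = \left(-6\right) 3 = -18$)
$b{\left(w \right)} = \frac{11}{6}$ ($b{\left(w \right)} = - \frac{1}{3} + \frac{\left(-1\right) \left(-18\right) - 5}{6} = - \frac{1}{3} + \frac{18 - 5}{6} = - \frac{1}{3} + \frac{1}{6} \cdot 13 = - \frac{1}{3} + \frac{13}{6} = \frac{11}{6}$)
$b{\left(7 \right)} 95 - 113 = \frac{11}{6} \cdot 95 - 113 = \frac{1045}{6} - 113 = \frac{367}{6}$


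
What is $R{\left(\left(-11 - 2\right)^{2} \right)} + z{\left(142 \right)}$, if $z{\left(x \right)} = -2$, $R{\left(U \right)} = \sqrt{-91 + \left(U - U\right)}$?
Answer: $-2 + i \sqrt{91} \approx -2.0 + 9.5394 i$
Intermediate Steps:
$R{\left(U \right)} = i \sqrt{91}$ ($R{\left(U \right)} = \sqrt{-91 + 0} = \sqrt{-91} = i \sqrt{91}$)
$R{\left(\left(-11 - 2\right)^{2} \right)} + z{\left(142 \right)} = i \sqrt{91} - 2 = -2 + i \sqrt{91}$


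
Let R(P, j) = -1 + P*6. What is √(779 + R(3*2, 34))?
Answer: √814 ≈ 28.531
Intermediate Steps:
R(P, j) = -1 + 6*P
√(779 + R(3*2, 34)) = √(779 + (-1 + 6*(3*2))) = √(779 + (-1 + 6*6)) = √(779 + (-1 + 36)) = √(779 + 35) = √814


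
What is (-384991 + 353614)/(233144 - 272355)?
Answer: 31377/39211 ≈ 0.80021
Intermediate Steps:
(-384991 + 353614)/(233144 - 272355) = -31377/(-39211) = -31377*(-1/39211) = 31377/39211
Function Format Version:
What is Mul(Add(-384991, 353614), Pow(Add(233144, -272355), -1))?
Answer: Rational(31377, 39211) ≈ 0.80021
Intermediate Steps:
Mul(Add(-384991, 353614), Pow(Add(233144, -272355), -1)) = Mul(-31377, Pow(-39211, -1)) = Mul(-31377, Rational(-1, 39211)) = Rational(31377, 39211)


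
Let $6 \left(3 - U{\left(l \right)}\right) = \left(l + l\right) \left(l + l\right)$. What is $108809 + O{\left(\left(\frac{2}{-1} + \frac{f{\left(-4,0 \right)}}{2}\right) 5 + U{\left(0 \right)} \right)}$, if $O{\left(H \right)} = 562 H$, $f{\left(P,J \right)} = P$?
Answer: $99255$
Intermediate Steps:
$U{\left(l \right)} = 3 - \frac{2 l^{2}}{3}$ ($U{\left(l \right)} = 3 - \frac{\left(l + l\right) \left(l + l\right)}{6} = 3 - \frac{2 l 2 l}{6} = 3 - \frac{4 l^{2}}{6} = 3 - \frac{2 l^{2}}{3}$)
$108809 + O{\left(\left(\frac{2}{-1} + \frac{f{\left(-4,0 \right)}}{2}\right) 5 + U{\left(0 \right)} \right)} = 108809 + 562 \left(\left(\frac{2}{-1} - \frac{4}{2}\right) 5 + \left(3 - \frac{2 \cdot 0^{2}}{3}\right)\right) = 108809 + 562 \left(\left(2 \left(-1\right) - 2\right) 5 + \left(3 - 0\right)\right) = 108809 + 562 \left(\left(-2 - 2\right) 5 + \left(3 + 0\right)\right) = 108809 + 562 \left(\left(-4\right) 5 + 3\right) = 108809 + 562 \left(-20 + 3\right) = 108809 + 562 \left(-17\right) = 108809 - 9554 = 99255$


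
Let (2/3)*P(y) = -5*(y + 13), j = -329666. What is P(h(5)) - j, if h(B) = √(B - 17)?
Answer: 659137/2 - 15*I*√3 ≈ 3.2957e+5 - 25.981*I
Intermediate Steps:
h(B) = √(-17 + B)
P(y) = -195/2 - 15*y/2 (P(y) = 3*(-5*(y + 13))/2 = 3*(-5*(13 + y))/2 = 3*(-65 - 5*y)/2 = -195/2 - 15*y/2)
P(h(5)) - j = (-195/2 - 15*√(-17 + 5)/2) - 1*(-329666) = (-195/2 - 15*I*√3) + 329666 = 659137/2 - 15*I*√3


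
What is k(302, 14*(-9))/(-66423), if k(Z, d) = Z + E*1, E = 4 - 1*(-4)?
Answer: -310/66423 ≈ -0.0046671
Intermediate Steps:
E = 8 (E = 4 + 4 = 8)
k(Z, d) = 8 + Z (k(Z, d) = Z + 8*1 = Z + 8 = 8 + Z)
k(302, 14*(-9))/(-66423) = (8 + 302)/(-66423) = 310*(-1/66423) = -310/66423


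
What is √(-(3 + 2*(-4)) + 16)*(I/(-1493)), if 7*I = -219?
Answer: 219*√21/10451 ≈ 0.096028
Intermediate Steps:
I = -219/7 (I = (⅐)*(-219) = -219/7 ≈ -31.286)
√(-(3 + 2*(-4)) + 16)*(I/(-1493)) = √(-(3 + 2*(-4)) + 16)*(-219/7/(-1493)) = √(-(3 - 8) + 16)*(-219/7*(-1/1493)) = √(-1*(-5) + 16)*(219/10451) = √(5 + 16)*(219/10451) = √21*(219/10451) = 219*√21/10451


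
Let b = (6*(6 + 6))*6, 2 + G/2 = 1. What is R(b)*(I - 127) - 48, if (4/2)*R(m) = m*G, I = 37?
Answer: 38832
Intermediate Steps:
G = -2 (G = -4 + 2*1 = -4 + 2 = -2)
b = 432 (b = (6*12)*6 = 72*6 = 432)
R(m) = -m (R(m) = (m*(-2))/2 = (-2*m)/2 = -m)
R(b)*(I - 127) - 48 = (-1*432)*(37 - 127) - 48 = -432*(-90) - 48 = 38880 - 48 = 38832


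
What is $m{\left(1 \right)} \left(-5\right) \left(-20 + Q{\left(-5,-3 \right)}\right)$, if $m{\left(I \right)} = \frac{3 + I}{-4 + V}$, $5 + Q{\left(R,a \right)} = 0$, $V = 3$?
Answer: $-500$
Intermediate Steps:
$Q{\left(R,a \right)} = -5$ ($Q{\left(R,a \right)} = -5 + 0 = -5$)
$m{\left(I \right)} = -3 - I$ ($m{\left(I \right)} = \frac{3 + I}{-4 + 3} = \frac{3 + I}{-1} = \left(3 + I\right) \left(-1\right) = -3 - I$)
$m{\left(1 \right)} \left(-5\right) \left(-20 + Q{\left(-5,-3 \right)}\right) = \left(-3 - 1\right) \left(-5\right) \left(-20 - 5\right) = \left(-3 - 1\right) \left(-5\right) \left(-25\right) = \left(-4\right) \left(-5\right) \left(-25\right) = 20 \left(-25\right) = -500$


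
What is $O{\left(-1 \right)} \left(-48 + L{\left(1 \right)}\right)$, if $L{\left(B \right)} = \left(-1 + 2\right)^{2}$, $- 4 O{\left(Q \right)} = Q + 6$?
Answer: $\frac{235}{4} \approx 58.75$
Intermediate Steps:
$O{\left(Q \right)} = - \frac{3}{2} - \frac{Q}{4}$ ($O{\left(Q \right)} = - \frac{Q + 6}{4} = - \frac{6 + Q}{4} = - \frac{3}{2} - \frac{Q}{4}$)
$L{\left(B \right)} = 1$ ($L{\left(B \right)} = 1^{2} = 1$)
$O{\left(-1 \right)} \left(-48 + L{\left(1 \right)}\right) = \left(- \frac{3}{2} - - \frac{1}{4}\right) \left(-48 + 1\right) = \left(- \frac{3}{2} + \frac{1}{4}\right) \left(-47\right) = \left(- \frac{5}{4}\right) \left(-47\right) = \frac{235}{4}$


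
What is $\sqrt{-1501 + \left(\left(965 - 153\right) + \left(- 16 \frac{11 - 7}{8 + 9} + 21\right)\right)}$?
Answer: $\frac{2 i \sqrt{48535}}{17} \approx 25.918 i$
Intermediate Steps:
$\sqrt{-1501 + \left(\left(965 - 153\right) + \left(- 16 \frac{11 - 7}{8 + 9} + 21\right)\right)} = \sqrt{-1501 + \left(812 + \left(- 16 \cdot \frac{4}{17} + 21\right)\right)} = \sqrt{-1501 + \left(812 + \left(- 16 \cdot 4 \cdot \frac{1}{17} + 21\right)\right)} = \sqrt{-1501 + \left(812 + \left(\left(-16\right) \frac{4}{17} + 21\right)\right)} = \sqrt{-1501 + \left(812 + \left(- \frac{64}{17} + 21\right)\right)} = \sqrt{-1501 + \left(812 + \frac{293}{17}\right)} = \sqrt{-1501 + \frac{14097}{17}} = \sqrt{- \frac{11420}{17}} = \frac{2 i \sqrt{48535}}{17}$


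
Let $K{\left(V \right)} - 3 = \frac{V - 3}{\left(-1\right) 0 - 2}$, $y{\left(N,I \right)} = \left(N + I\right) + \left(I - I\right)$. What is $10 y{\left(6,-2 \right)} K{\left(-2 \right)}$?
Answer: $220$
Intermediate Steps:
$y{\left(N,I \right)} = I + N$ ($y{\left(N,I \right)} = \left(I + N\right) + 0 = I + N$)
$K{\left(V \right)} = \frac{9}{2} - \frac{V}{2}$ ($K{\left(V \right)} = 3 + \frac{V - 3}{\left(-1\right) 0 - 2} = 3 + \frac{-3 + V}{0 - 2} = 3 + \frac{-3 + V}{-2} = 3 + \left(-3 + V\right) \left(- \frac{1}{2}\right) = 3 - \left(- \frac{3}{2} + \frac{V}{2}\right) = \frac{9}{2} - \frac{V}{2}$)
$10 y{\left(6,-2 \right)} K{\left(-2 \right)} = 10 \left(-2 + 6\right) \left(\frac{9}{2} - -1\right) = 10 \cdot 4 \left(\frac{9}{2} + 1\right) = 40 \cdot \frac{11}{2} = 220$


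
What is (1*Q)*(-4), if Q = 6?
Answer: -24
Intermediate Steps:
(1*Q)*(-4) = (1*6)*(-4) = 6*(-4) = -24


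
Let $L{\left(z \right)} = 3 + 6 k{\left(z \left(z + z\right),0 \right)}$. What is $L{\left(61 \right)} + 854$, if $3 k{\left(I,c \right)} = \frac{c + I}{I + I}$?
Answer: $858$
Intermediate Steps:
$k{\left(I,c \right)} = \frac{I + c}{6 I}$ ($k{\left(I,c \right)} = \frac{\left(c + I\right) \frac{1}{I + I}}{3} = \frac{\left(I + c\right) \frac{1}{2 I}}{3} = \frac{\frac{1}{2} \frac{1}{I} \left(I + c\right)}{3} = \frac{I + c}{6 I}$)
$L{\left(z \right)} = 4$ ($L{\left(z \right)} = 3 + 6 \frac{z \left(z + z\right) + 0}{6 z \left(z + z\right)} = 3 + 6 \frac{z 2 z + 0}{6 z 2 z} = 3 + 6 \frac{2 z^{2} + 0}{6 \cdot 2 z^{2}} = 3 + 6 \frac{\frac{1}{2 z^{2}} \cdot 2 z^{2}}{6} = 3 + 6 \cdot \frac{1}{6} = 3 + 1 = 4$)
$L{\left(61 \right)} + 854 = 4 + 854 = 858$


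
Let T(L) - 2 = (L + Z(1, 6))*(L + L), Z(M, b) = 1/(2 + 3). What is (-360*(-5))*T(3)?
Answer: 38160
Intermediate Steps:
Z(M, b) = ⅕ (Z(M, b) = 1/5 = ⅕)
T(L) = 2 + 2*L*(⅕ + L) (T(L) = 2 + (L + ⅕)*(L + L) = 2 + (⅕ + L)*(2*L) = 2 + 2*L*(⅕ + L))
(-360*(-5))*T(3) = (-360*(-5))*(2 + 2*3² + (⅖)*3) = (-40*(-45))*(2 + 2*9 + 6/5) = 1800*(2 + 18 + 6/5) = 1800*(106/5) = 38160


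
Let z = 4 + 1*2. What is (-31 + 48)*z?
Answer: 102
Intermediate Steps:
z = 6 (z = 4 + 2 = 6)
(-31 + 48)*z = (-31 + 48)*6 = 17*6 = 102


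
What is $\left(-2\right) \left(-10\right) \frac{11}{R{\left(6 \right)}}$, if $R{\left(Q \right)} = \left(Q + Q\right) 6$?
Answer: $\frac{55}{18} \approx 3.0556$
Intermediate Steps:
$R{\left(Q \right)} = 12 Q$ ($R{\left(Q \right)} = 2 Q 6 = 12 Q$)
$\left(-2\right) \left(-10\right) \frac{11}{R{\left(6 \right)}} = \left(-2\right) \left(-10\right) \frac{11}{12 \cdot 6} = 20 \cdot \frac{11}{72} = \frac{55}{18}$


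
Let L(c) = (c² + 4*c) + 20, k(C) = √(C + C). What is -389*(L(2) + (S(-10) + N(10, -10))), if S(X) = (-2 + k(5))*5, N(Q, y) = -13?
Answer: -3501 - 1945*√10 ≈ -9651.6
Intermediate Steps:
k(C) = √2*√C (k(C) = √(2*C) = √2*√C)
S(X) = -10 + 5*√10 (S(X) = (-2 + √2*√5)*5 = (-2 + √10)*5 = -10 + 5*√10)
L(c) = 20 + c² + 4*c
-389*(L(2) + (S(-10) + N(10, -10))) = -389*((20 + 2² + 4*2) + ((-10 + 5*√10) - 13)) = -389*((20 + 4 + 8) + (-23 + 5*√10)) = -389*(32 + (-23 + 5*√10)) = -389*(9 + 5*√10) = -3501 - 1945*√10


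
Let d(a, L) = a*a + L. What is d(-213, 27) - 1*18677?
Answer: 26719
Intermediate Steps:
d(a, L) = L + a² (d(a, L) = a² + L = L + a²)
d(-213, 27) - 1*18677 = (27 + (-213)²) - 1*18677 = (27 + 45369) - 18677 = 45396 - 18677 = 26719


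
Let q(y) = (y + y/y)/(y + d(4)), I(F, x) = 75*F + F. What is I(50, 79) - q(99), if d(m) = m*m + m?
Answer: 452100/119 ≈ 3799.2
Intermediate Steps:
I(F, x) = 76*F
d(m) = m + m² (d(m) = m² + m = m + m²)
q(y) = (1 + y)/(20 + y) (q(y) = (y + y/y)/(y + 4*(1 + 4)) = (y + 1)/(y + 4*5) = (1 + y)/(y + 20) = (1 + y)/(20 + y))
I(50, 79) - q(99) = 76*50 - (1 + 99)/(20 + 99) = 3800 - 100/119 = 452100/119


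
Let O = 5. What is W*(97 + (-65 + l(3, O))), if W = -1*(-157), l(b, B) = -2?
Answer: 4710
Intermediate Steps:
W = 157
W*(97 + (-65 + l(3, O))) = 157*(97 + (-65 - 2)) = 157*(97 - 67) = 157*30 = 4710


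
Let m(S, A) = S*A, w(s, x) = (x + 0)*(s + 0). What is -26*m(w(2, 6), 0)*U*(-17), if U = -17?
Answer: 0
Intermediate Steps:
w(s, x) = s*x (w(s, x) = x*s = s*x)
m(S, A) = A*S
-26*m(w(2, 6), 0)*U*(-17) = -26*(0*(2*6))*(-17)*(-17) = -26*(0*12)*(-17)*(-17) = -26*0*(-17)*(-17) = -0*(-17) = -26*0 = 0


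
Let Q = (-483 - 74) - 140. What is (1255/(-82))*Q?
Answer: 21335/2 ≈ 10668.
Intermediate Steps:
Q = -697 (Q = -557 - 140 = -697)
(1255/(-82))*Q = (1255/(-82))*(-697) = (1255*(-1/82))*(-697) = -1255/82*(-697) = 21335/2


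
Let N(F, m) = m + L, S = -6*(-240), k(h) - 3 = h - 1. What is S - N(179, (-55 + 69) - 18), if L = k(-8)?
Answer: 1450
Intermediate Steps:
k(h) = 2 + h (k(h) = 3 + (h - 1) = 3 + (-1 + h) = 2 + h)
S = 1440
L = -6 (L = 2 - 8 = -6)
N(F, m) = -6 + m (N(F, m) = m - 6 = -6 + m)
S - N(179, (-55 + 69) - 18) = 1440 - (-6 + ((-55 + 69) - 18)) = 1440 - (-6 + (14 - 18)) = 1440 - (-6 - 4) = 1440 - 1*(-10) = 1440 + 10 = 1450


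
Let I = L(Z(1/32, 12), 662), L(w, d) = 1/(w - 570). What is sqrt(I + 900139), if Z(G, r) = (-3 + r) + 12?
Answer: sqrt(30144754910)/183 ≈ 948.76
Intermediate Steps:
Z(G, r) = 9 + r
L(w, d) = 1/(-570 + w)
I = -1/549 (I = 1/(-570 + (9 + 12)) = 1/(-570 + 21) = 1/(-549) = -1/549 ≈ -0.0018215)
sqrt(I + 900139) = sqrt(-1/549 + 900139) = sqrt(494176310/549) = sqrt(30144754910)/183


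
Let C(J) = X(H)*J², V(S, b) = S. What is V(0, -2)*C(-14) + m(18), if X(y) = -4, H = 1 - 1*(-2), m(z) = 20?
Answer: 20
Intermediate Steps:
H = 3 (H = 1 + 2 = 3)
C(J) = -4*J²
V(0, -2)*C(-14) + m(18) = 0*(-4*(-14)²) + 20 = 0*(-4*196) + 20 = 0*(-784) + 20 = 0 + 20 = 20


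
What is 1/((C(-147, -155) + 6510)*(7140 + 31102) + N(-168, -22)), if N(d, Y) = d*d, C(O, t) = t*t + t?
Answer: 1/1161820184 ≈ 8.6072e-10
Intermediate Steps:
C(O, t) = t + t² (C(O, t) = t² + t = t + t²)
N(d, Y) = d²
1/((C(-147, -155) + 6510)*(7140 + 31102) + N(-168, -22)) = 1/((-155*(1 - 155) + 6510)*(7140 + 31102) + (-168)²) = 1/((-155*(-154) + 6510)*38242 + 28224) = 1/((23870 + 6510)*38242 + 28224) = 1/(30380*38242 + 28224) = 1/(1161791960 + 28224) = 1/1161820184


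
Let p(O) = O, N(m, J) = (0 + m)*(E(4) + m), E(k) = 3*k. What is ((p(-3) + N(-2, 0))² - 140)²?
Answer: 151321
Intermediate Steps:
N(m, J) = m*(12 + m) (N(m, J) = (0 + m)*(3*4 + m) = m*(12 + m))
((p(-3) + N(-2, 0))² - 140)² = ((-3 - 2*(12 - 2))² - 140)² = ((-3 - 2*10)² - 140)² = ((-3 - 20)² - 140)² = ((-23)² - 140)² = (529 - 140)² = 389² = 151321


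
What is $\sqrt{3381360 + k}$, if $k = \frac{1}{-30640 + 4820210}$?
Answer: $\frac{\sqrt{77568333426834253570}}{4789570} \approx 1838.8$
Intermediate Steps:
$k = \frac{1}{4789570} \approx 2.0879 \cdot 10^{-7}$
$\sqrt{3381360 + k} = \sqrt{3381360 + \frac{1}{4789570}} = \sqrt{\frac{16195260415201}{4789570}} = \frac{\sqrt{77568333426834253570}}{4789570}$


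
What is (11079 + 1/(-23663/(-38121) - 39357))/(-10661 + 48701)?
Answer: 1108124926271/3804772298224 ≈ 0.29125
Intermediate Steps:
(11079 + 1/(-23663/(-38121) - 39357))/(-10661 + 48701) = (11079 + 1/(-23663*(-1/38121) - 39357))/38040 = (11079 + 1/(23663/38121 - 39357))*(1/38040) = (11079 + 1/(-1500304534/38121))*(1/38040) = (11079 - 38121/1500304534)*(1/38040) = (16621873894065/1500304534)*(1/38040) = 1108124926271/3804772298224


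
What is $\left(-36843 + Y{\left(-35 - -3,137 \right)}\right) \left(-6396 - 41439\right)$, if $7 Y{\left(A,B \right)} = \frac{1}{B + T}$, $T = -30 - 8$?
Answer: $\frac{135703632370}{77} \approx 1.7624 \cdot 10^{9}$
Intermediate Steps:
$T = -38$
$Y{\left(A,B \right)} = \frac{1}{7 \left(-38 + B\right)}$ ($Y{\left(A,B \right)} = \frac{1}{7 \left(B - 38\right)} = \frac{1}{7 \left(-38 + B\right)}$)
$\left(-36843 + Y{\left(-35 - -3,137 \right)}\right) \left(-6396 - 41439\right) = \left(-36843 + \frac{1}{7 \left(-38 + 137\right)}\right) \left(-6396 - 41439\right) = \left(-36843 + \frac{1}{7 \cdot 99}\right) \left(-47835\right) = \left(-36843 + \frac{1}{7} \cdot \frac{1}{99}\right) \left(-47835\right) = \left(-36843 + \frac{1}{693}\right) \left(-47835\right) = \left(- \frac{25532198}{693}\right) \left(-47835\right) = \frac{135703632370}{77}$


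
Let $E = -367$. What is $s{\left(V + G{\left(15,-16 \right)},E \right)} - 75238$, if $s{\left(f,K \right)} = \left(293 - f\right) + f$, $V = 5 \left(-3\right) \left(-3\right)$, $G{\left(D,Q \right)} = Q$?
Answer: $-74945$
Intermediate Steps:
$V = 45$ ($V = \left(-15\right) \left(-3\right) = 45$)
$s{\left(f,K \right)} = 293$
$s{\left(V + G{\left(15,-16 \right)},E \right)} - 75238 = 293 - 75238 = -74945$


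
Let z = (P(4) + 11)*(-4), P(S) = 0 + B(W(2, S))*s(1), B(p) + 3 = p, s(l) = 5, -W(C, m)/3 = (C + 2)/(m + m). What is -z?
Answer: -46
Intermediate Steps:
W(C, m) = -3*(2 + C)/(2*m) (W(C, m) = -3*(C + 2)/(m + m) = -3*(2 + C)/(2*m))
B(p) = -3 + p
P(S) = -15 - 30/S (P(S) = 0 + (-3 + 3*(-2 - 1*2)/(2*S))*5 = 0 + (-3 + 3*(-2 - 2)/(2*S))*5 = 0 + (-3 + (3/2)*(-4)/S)*5 = 0 + (-3 - 6/S)*5 = 0 + (-15 - 30/S) = -15 - 30/S)
z = 46 (z = ((-15 - 30/4) + 11)*(-4) = ((-15 - 30*¼) + 11)*(-4) = ((-15 - 15/2) + 11)*(-4) = (-45/2 + 11)*(-4) = -23/2*(-4) = 46)
-z = -1*46 = -46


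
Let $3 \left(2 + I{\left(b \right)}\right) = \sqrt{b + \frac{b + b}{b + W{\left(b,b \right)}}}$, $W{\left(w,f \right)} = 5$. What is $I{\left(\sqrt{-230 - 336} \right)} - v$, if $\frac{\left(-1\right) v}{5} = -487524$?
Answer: $-2437622 + \frac{\sqrt[4]{566} \sqrt{- \frac{\sqrt{566} - 7 i}{5 + i \sqrt{566}}}}{3} \approx -2.4376 \cdot 10^{6} + 1.1144 i$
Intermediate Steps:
$v = 2437620$ ($v = \left(-5\right) \left(-487524\right) = 2437620$)
$I{\left(b \right)} = -2 + \frac{\sqrt{b + \frac{2 b}{5 + b}}}{3}$ ($I{\left(b \right)} = -2 + \frac{\sqrt{b + \frac{b + b}{b + 5}}}{3} = -2 + \frac{\sqrt{b + \frac{2 b}{5 + b}}}{3}$)
$I{\left(\sqrt{-230 - 336} \right)} - v = \left(-2 + \frac{\sqrt{\frac{\sqrt{-230 - 336} \left(7 + \sqrt{-230 - 336}\right)}{5 + \sqrt{-230 - 336}}}}{3}\right) - 2437620 = \left(-2 + \frac{\sqrt{\frac{\sqrt{-566} \left(7 + \sqrt{-566}\right)}{5 + \sqrt{-566}}}}{3}\right) - 2437620 = \left(-2 + \frac{\sqrt{\frac{i \sqrt{566} \left(7 + i \sqrt{566}\right)}{5 + i \sqrt{566}}}}{3}\right) - 2437620 = \left(-2 + \frac{\sqrt[4]{566} \sqrt{\frac{i \left(7 + i \sqrt{566}\right)}{5 + i \sqrt{566}}}}{3}\right) - 2437620 = -2437622 + \frac{\sqrt[4]{566} \sqrt{\frac{i \left(7 + i \sqrt{566}\right)}{5 + i \sqrt{566}}}}{3}$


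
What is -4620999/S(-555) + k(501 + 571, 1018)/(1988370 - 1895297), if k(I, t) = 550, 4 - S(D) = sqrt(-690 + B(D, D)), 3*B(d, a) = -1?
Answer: (-1290270713181*I + 550*sqrt(6213))/(93073*(sqrt(6213) + 12*I)) ≈ -26169.0 - 1.7189e+5*I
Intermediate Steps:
B(d, a) = -1/3 (B(d, a) = (1/3)*(-1) = -1/3)
S(D) = 4 - I*sqrt(6213)/3 (S(D) = 4 - sqrt(-690 - 1/3) = 4 - sqrt(-2071/3) = 4 - I*sqrt(6213)/3)
-4620999/S(-555) + k(501 + 571, 1018)/(1988370 - 1895297) = -4620999/(4 - I*sqrt(6213)/3) + 550/(1988370 - 1895297) = -4620999/(4 - I*sqrt(6213)/3) + 550/93073 = 550/93073 - 4620999/(4 - I*sqrt(6213)/3)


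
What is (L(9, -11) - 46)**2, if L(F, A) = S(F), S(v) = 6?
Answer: 1600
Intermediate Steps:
L(F, A) = 6
(L(9, -11) - 46)**2 = (6 - 46)**2 = (-40)**2 = 1600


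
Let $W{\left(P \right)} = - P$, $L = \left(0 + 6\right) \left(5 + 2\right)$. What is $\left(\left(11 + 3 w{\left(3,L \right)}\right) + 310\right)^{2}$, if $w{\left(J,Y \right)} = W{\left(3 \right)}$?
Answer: $97344$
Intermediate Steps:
$L = 42$ ($L = 6 \cdot 7 = 42$)
$w{\left(J,Y \right)} = -3$ ($w{\left(J,Y \right)} = \left(-1\right) 3 = -3$)
$\left(\left(11 + 3 w{\left(3,L \right)}\right) + 310\right)^{2} = \left(\left(11 + 3 \left(-3\right)\right) + 310\right)^{2} = \left(\left(11 - 9\right) + 310\right)^{2} = \left(2 + 310\right)^{2} = 312^{2} = 97344$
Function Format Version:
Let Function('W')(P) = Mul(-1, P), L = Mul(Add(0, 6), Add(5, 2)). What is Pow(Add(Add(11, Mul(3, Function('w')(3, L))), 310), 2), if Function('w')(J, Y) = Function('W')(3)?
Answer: 97344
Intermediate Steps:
L = 42 (L = Mul(6, 7) = 42)
Function('w')(J, Y) = -3 (Function('w')(J, Y) = Mul(-1, 3) = -3)
Pow(Add(Add(11, Mul(3, Function('w')(3, L))), 310), 2) = Pow(Add(Add(11, Mul(3, -3)), 310), 2) = Pow(Add(Add(11, -9), 310), 2) = Pow(Add(2, 310), 2) = Pow(312, 2) = 97344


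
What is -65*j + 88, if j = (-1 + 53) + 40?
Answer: -5892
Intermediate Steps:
j = 92 (j = 52 + 40 = 92)
-65*j + 88 = -65*92 + 88 = -5980 + 88 = -5892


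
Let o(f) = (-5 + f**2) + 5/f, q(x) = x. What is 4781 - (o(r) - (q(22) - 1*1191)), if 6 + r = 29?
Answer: 71019/23 ≈ 3087.8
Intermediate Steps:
r = 23 (r = -6 + 29 = 23)
o(f) = -5 + f**2 + 5/f
4781 - (o(r) - (q(22) - 1*1191)) = 4781 - ((-5 + 23**2 + 5/23) - (22 - 1*1191)) = 4781 - ((-5 + 529 + 5*(1/23)) - (22 - 1191)) = 4781 - ((-5 + 529 + 5/23) - 1*(-1169)) = 4781 - (12057/23 + 1169) = 4781 - 1*38944/23 = 4781 - 38944/23 = 71019/23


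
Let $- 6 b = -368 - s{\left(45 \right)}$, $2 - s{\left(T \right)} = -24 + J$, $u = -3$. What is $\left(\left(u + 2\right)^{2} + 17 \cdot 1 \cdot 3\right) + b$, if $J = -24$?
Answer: $\frac{365}{3} \approx 121.67$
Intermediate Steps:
$s{\left(T \right)} = 50$ ($s{\left(T \right)} = 2 - \left(-24 - 24\right) = 2 - -48 = 2 + 48 = 50$)
$b = \frac{209}{3}$ ($b = - \frac{-368 - 50}{6} = \left(- \frac{1}{6}\right) \left(-418\right) = \frac{209}{3} \approx 69.667$)
$\left(\left(u + 2\right)^{2} + 17 \cdot 1 \cdot 3\right) + b = \left(\left(-3 + 2\right)^{2} + 17 \cdot 1 \cdot 3\right) + \frac{209}{3} = \left(\left(-1\right)^{2} + 17 \cdot 3\right) + \frac{209}{3} = \left(1 + 51\right) + \frac{209}{3} = 52 + \frac{209}{3} = \frac{365}{3}$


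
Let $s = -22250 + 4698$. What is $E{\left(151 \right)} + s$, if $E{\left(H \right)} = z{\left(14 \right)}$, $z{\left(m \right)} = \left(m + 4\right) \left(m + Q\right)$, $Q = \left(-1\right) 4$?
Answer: $-17372$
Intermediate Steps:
$Q = -4$
$z{\left(m \right)} = \left(-4 + m\right) \left(4 + m\right)$ ($z{\left(m \right)} = \left(m + 4\right) \left(m - 4\right) = \left(4 + m\right) \left(-4 + m\right) = \left(-4 + m\right) \left(4 + m\right)$)
$E{\left(H \right)} = 180$ ($E{\left(H \right)} = -16 + 14^{2} = -16 + 196 = 180$)
$s = -17552$
$E{\left(151 \right)} + s = 180 - 17552 = -17372$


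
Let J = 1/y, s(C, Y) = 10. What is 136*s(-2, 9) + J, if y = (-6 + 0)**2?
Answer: 48961/36 ≈ 1360.0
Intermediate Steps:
y = 36 (y = (-6)**2 = 36)
J = 1/36 ≈ 0.027778
136*s(-2, 9) + J = 136*10 + 1/36 = 1360 + 1/36 = 48961/36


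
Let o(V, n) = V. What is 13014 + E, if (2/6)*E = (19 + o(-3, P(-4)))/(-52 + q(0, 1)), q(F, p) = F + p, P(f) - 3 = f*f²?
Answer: 221222/17 ≈ 13013.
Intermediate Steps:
P(f) = 3 + f³ (P(f) = 3 + f*f² = 3 + f³)
E = -16/17 (E = 3*((19 - 3)/(-52 + (0 + 1))) = 3*(16/(-52 + 1)) = 3*(16/(-51)) = 3*(16*(-1/51)) = 3*(-16/51) = -16/17 ≈ -0.94118)
13014 + E = 13014 - 16/17 = 221222/17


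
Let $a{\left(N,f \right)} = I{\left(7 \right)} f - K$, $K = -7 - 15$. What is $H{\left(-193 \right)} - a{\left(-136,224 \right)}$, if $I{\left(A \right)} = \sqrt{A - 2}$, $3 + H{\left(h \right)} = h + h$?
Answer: $-411 - 224 \sqrt{5} \approx -911.88$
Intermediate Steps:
$H{\left(h \right)} = -3 + 2 h$ ($H{\left(h \right)} = -3 + \left(h + h\right) = -3 + 2 h$)
$I{\left(A \right)} = \sqrt{-2 + A}$
$K = -22$ ($K = -7 - 15 = -22$)
$a{\left(N,f \right)} = 22 + f \sqrt{5}$ ($a{\left(N,f \right)} = \sqrt{-2 + 7} f - -22 = \sqrt{5} f + 22 = f \sqrt{5} + 22 = 22 + f \sqrt{5}$)
$H{\left(-193 \right)} - a{\left(-136,224 \right)} = \left(-3 + 2 \left(-193\right)\right) - \left(22 + 224 \sqrt{5}\right) = \left(-3 - 386\right) - \left(22 + 224 \sqrt{5}\right) = -389 - \left(22 + 224 \sqrt{5}\right) = -411 - 224 \sqrt{5}$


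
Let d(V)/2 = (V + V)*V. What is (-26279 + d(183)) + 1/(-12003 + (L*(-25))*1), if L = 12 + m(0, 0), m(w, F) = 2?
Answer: 1330133980/12353 ≈ 1.0768e+5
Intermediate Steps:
L = 14 (L = 12 + 2 = 14)
d(V) = 4*V**2 (d(V) = 2*((V + V)*V) = 2*((2*V)*V) = 2*(2*V**2) = 4*V**2)
(-26279 + d(183)) + 1/(-12003 + (L*(-25))*1) = (-26279 + 4*183**2) + 1/(-12003 + (14*(-25))*1) = (-26279 + 4*33489) + 1/(-12003 - 350*1) = (-26279 + 133956) + 1/(-12003 - 350) = 107677 + 1/(-12353) = 107677 - 1/12353 = 1330133980/12353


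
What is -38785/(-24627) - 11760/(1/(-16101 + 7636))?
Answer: 2451578485585/24627 ≈ 9.9548e+7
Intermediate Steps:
-38785/(-24627) - 11760/(1/(-16101 + 7636)) = -38785*(-1/24627) - 11760/(1/(-8465)) = 38785/24627 - 11760/(-1/8465) = 38785/24627 - 11760*(-8465) = 38785/24627 + 99548400 = 2451578485585/24627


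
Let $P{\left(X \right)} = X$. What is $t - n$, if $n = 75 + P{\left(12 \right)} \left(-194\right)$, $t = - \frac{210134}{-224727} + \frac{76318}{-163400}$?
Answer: $\frac{41374113952907}{18360195900} \approx 2253.5$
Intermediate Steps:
$t = \frac{8592590207}{18360195900}$ ($t = \left(-210134\right) \left(- \frac{1}{224727}\right) + 76318 \left(- \frac{1}{163400}\right) = \frac{210134}{224727} - \frac{38159}{81700} = \frac{8592590207}{18360195900} \approx 0.468$)
$n = -2253$ ($n = 75 + 12 \left(-194\right) = 75 - 2328 = -2253$)
$t - n = \frac{8592590207}{18360195900} - -2253 = \frac{8592590207}{18360195900} + 2253 = \frac{41374113952907}{18360195900}$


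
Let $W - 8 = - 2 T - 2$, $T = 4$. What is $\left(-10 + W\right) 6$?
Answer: $-72$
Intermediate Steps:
$W = -2$ ($W = 8 - 10 = -2$)
$\left(-10 + W\right) 6 = \left(-10 - 2\right) 6 = \left(-12\right) 6 = -72$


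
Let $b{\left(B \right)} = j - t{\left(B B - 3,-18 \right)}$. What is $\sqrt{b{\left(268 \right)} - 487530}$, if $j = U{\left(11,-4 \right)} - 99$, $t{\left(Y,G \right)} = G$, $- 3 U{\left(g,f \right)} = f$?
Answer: $\frac{i \sqrt{4388487}}{3} \approx 698.29 i$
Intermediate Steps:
$U{\left(g,f \right)} = - \frac{f}{3}$
$j = - \frac{293}{3}$ ($j = \left(- \frac{1}{3}\right) \left(-4\right) - 99 = \frac{4}{3} - 99 = - \frac{293}{3} \approx -97.667$)
$b{\left(B \right)} = - \frac{239}{3}$ ($b{\left(B \right)} = - \frac{293}{3} - -18 = - \frac{293}{3} + 18 = - \frac{239}{3}$)
$\sqrt{b{\left(268 \right)} - 487530} = \sqrt{- \frac{239}{3} - 487530} = \sqrt{- \frac{1462829}{3}} = \frac{i \sqrt{4388487}}{3}$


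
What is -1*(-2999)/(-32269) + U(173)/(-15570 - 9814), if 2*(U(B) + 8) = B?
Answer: -157319465/1638232592 ≈ -0.096030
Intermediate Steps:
U(B) = -8 + B/2
-1*(-2999)/(-32269) + U(173)/(-15570 - 9814) = -1*(-2999)/(-32269) + (-8 + (½)*173)/(-15570 - 9814) = 2999*(-1/32269) + (-8 + 173/2)/(-25384) = -2999/32269 + (157/2)*(-1/25384) = -2999/32269 - 157/50768 = -157319465/1638232592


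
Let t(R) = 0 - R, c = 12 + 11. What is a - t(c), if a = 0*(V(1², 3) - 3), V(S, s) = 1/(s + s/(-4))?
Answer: 23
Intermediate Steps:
c = 23
t(R) = -R
V(S, s) = 4/(3*s) (V(S, s) = 1/(s + s*(-¼)) = 1/(s - s/4) = 1/(3*s/4) = 4/(3*s))
a = 0 (a = 0*((4/3)/3 - 3) = 0*((4/3)*(⅓) - 3) = 0*(4/9 - 3) = 0*(-23/9) = 0)
a - t(c) = 0 - (-1)*23 = 0 - 1*(-23) = 0 + 23 = 23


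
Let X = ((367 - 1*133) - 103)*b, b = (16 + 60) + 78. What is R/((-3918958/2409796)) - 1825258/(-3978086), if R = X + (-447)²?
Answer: -527208134800865271/3897487988597 ≈ -1.3527e+5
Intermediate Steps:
b = 154 (b = 76 + 78 = 154)
X = 20174 (X = ((367 - 1*133) - 103)*154 = ((367 - 133) - 103)*154 = (234 - 103)*154 = 131*154 = 20174)
R = 219983 (R = 20174 + (-447)² = 20174 + 199809 = 219983)
R/((-3918958/2409796)) - 1825258/(-3978086) = 219983/((-3918958/2409796)) - 1825258/(-3978086) = 219983/((-3918958*1/2409796)) - 1825258*(-1/3978086) = 219983/(-1959479/1204898) + 912629/1989043 = 219983*(-1204898/1959479) + 912629/1989043 = -265057076734/1959479 + 912629/1989043 = -527208134800865271/3897487988597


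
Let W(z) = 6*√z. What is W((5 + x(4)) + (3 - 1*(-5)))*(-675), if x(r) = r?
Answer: -4050*√17 ≈ -16699.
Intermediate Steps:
W((5 + x(4)) + (3 - 1*(-5)))*(-675) = (6*√((5 + 4) + (3 - 1*(-5))))*(-675) = (6*√(9 + (3 + 5)))*(-675) = (6*√(9 + 8))*(-675) = (6*√17)*(-675) = -4050*√17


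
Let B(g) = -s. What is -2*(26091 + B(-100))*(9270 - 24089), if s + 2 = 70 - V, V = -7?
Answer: 771062208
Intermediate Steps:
s = 75 (s = -2 + (70 - 1*(-7)) = -2 + (70 + 7) = -2 + 77 = 75)
B(g) = -75 (B(g) = -1*75 = -75)
-2*(26091 + B(-100))*(9270 - 24089) = -2*(26091 - 75)*(9270 - 24089) = -52032*(-14819) = -2*(-385531104) = 771062208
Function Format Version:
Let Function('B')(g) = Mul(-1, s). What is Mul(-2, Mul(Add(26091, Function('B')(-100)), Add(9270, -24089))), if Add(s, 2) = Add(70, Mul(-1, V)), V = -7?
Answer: 771062208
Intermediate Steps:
s = 75 (s = Add(-2, Add(70, Mul(-1, -7))) = Add(-2, Add(70, 7)) = Add(-2, 77) = 75)
Function('B')(g) = -75 (Function('B')(g) = Mul(-1, 75) = -75)
Mul(-2, Mul(Add(26091, Function('B')(-100)), Add(9270, -24089))) = Mul(-2, Mul(Add(26091, -75), Add(9270, -24089))) = Mul(-2, Mul(26016, -14819)) = Mul(-2, -385531104) = 771062208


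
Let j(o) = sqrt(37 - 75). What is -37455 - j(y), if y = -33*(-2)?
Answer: -37455 - I*sqrt(38) ≈ -37455.0 - 6.1644*I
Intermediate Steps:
y = 66
j(o) = I*sqrt(38) (j(o) = sqrt(-38) = I*sqrt(38))
-37455 - j(y) = -37455 - I*sqrt(38)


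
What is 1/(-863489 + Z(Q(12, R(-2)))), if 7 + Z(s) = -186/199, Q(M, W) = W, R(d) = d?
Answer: -199/171835890 ≈ -1.1581e-6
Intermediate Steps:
Z(s) = -1579/199 (Z(s) = -7 - 186/199 = -1579/199)
1/(-863489 + Z(Q(12, R(-2)))) = 1/(-863489 - 1579/199) = 1/(-171835890/199) = -199/171835890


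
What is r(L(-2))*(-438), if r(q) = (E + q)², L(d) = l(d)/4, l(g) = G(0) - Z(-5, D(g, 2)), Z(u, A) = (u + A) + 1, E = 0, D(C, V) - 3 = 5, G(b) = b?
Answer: -438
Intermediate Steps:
D(C, V) = 8 (D(C, V) = 3 + 5 = 8)
Z(u, A) = 1 + A + u (Z(u, A) = (A + u) + 1 = 1 + A + u)
l(g) = -4 (l(g) = 0 - (1 + 8 - 5) = 0 - 1*4 = 0 - 4 = -4)
L(d) = -1 (L(d) = -4/4 = -4*¼ = -1)
r(q) = q² (r(q) = (0 + q)² = q²)
r(L(-2))*(-438) = (-1)²*(-438) = 1*(-438) = -438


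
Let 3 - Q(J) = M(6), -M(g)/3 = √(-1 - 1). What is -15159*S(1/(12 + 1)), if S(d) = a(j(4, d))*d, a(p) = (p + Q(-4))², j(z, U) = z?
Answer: -469929/13 - 636678*I*√2/13 ≈ -36148.0 - 69261.0*I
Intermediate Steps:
M(g) = -3*I*√2 (M(g) = -3*√(-1 - 1) = -3*I*√2)
Q(J) = 3 + 3*I*√2 (Q(J) = 3 - (-3)*I*√2 = 3 + 3*I*√2)
a(p) = (3 + p + 3*I*√2)² (a(p) = (p + (3 + 3*I*√2))² = (3 + p + 3*I*√2)²)
S(d) = d*(7 + 3*I*√2)² (S(d) = (3 + 4 + 3*I*√2)²*d = (7 + 3*I*√2)²*d = d*(7 + 3*I*√2)²)
-15159*S(1/(12 + 1)) = -15159*(31 + 42*I*√2)/(12 + 1) = -15159*(31 + 42*I*√2)/13 = -15159*(31/13 + 42*I*√2/13) = -469929/13 - 636678*I*√2/13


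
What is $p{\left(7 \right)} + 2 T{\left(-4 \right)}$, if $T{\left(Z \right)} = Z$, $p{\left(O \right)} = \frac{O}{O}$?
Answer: $-7$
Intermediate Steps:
$p{\left(O \right)} = 1$
$p{\left(7 \right)} + 2 T{\left(-4 \right)} = 1 + 2 \left(-4\right) = 1 - 8 = -7$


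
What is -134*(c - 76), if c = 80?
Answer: -536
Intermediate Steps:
-134*(c - 76) = -134*(80 - 76) = -134*4 = -536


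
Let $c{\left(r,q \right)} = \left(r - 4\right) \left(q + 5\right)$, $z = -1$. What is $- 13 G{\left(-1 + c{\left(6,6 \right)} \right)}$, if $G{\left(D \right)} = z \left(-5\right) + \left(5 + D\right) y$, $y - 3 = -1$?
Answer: $-741$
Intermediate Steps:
$y = 2$ ($y = 3 - 1 = 2$)
$c{\left(r,q \right)} = \left(-4 + r\right) \left(5 + q\right)$
$G{\left(D \right)} = 15 + 2 D$ ($G{\left(D \right)} = \left(-1\right) \left(-5\right) + \left(5 + D\right) 2 = 5 + \left(10 + 2 D\right) = 15 + 2 D$)
$- 13 G{\left(-1 + c{\left(6,6 \right)} \right)} = - 13 \left(15 + 2 \left(-1 + \left(-20 - 24 + 5 \cdot 6 + 6 \cdot 6\right)\right)\right) = - 13 \left(15 + 2 \left(-1 + \left(-20 - 24 + 30 + 36\right)\right)\right) = - 13 \left(15 + 2 \left(-1 + 22\right)\right) = - 13 \left(15 + 2 \cdot 21\right) = - 13 \left(15 + 42\right) = \left(-13\right) 57 = -741$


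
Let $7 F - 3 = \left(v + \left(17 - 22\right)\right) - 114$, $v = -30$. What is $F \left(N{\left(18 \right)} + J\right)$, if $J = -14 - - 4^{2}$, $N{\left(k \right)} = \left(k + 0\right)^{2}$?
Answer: $- \frac{47596}{7} \approx -6799.4$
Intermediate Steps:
$N{\left(k \right)} = k^{2}$
$F = - \frac{146}{7}$ ($F = \frac{3}{7} + \frac{\left(-30 + \left(17 - 22\right)\right) - 114}{7} = \frac{3}{7} + \frac{\left(-30 - 5\right) - 114}{7} = \frac{3}{7} + \frac{-35 - 114}{7} = \frac{3}{7} + \frac{1}{7} \left(-149\right) = \frac{3}{7} - \frac{149}{7} = - \frac{146}{7} \approx -20.857$)
$J = 2$ ($J = -14 - \left(-1\right) 16 = -14 - -16 = -14 + 16 = 2$)
$F \left(N{\left(18 \right)} + J\right) = - \frac{146 \left(18^{2} + 2\right)}{7} = - \frac{146 \left(324 + 2\right)}{7} = \left(- \frac{146}{7}\right) 326 = - \frac{47596}{7}$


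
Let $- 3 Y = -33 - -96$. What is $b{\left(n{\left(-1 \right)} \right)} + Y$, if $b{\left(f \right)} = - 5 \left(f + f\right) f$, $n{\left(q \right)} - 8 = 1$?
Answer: $-831$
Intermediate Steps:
$n{\left(q \right)} = 9$ ($n{\left(q \right)} = 8 + 1 = 9$)
$b{\left(f \right)} = - 10 f^{2}$ ($b{\left(f \right)} = - 5 \cdot 2 f f = - 5 \cdot 2 f^{2} = - 10 f^{2}$)
$Y = -21$ ($Y = - \frac{-33 - -96}{3} = - \frac{-33 + 96}{3} = \left(- \frac{1}{3}\right) 63 = -21$)
$b{\left(n{\left(-1 \right)} \right)} + Y = - 10 \cdot 9^{2} - 21 = \left(-10\right) 81 - 21 = -810 - 21 = -831$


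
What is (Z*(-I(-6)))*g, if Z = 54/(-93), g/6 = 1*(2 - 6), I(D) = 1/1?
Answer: -432/31 ≈ -13.935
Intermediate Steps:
I(D) = 1
g = -24 (g = 6*(1*(2 - 6)) = 6*(1*(-4)) = 6*(-4) = -24)
Z = -18/31 (Z = 54*(-1/93) = -18/31 ≈ -0.58065)
(Z*(-I(-6)))*g = -(-18)/31*(-24) = -18/31*(-1)*(-24) = (18/31)*(-24) = -432/31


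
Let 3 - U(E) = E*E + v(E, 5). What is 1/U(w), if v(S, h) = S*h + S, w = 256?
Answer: -1/67069 ≈ -1.4910e-5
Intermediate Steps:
v(S, h) = S + S*h
U(E) = 3 - E² - 6*E (U(E) = 3 - (E*E + E*(1 + 5)) = 3 - (E² + E*6) = 3 - (E² + 6*E) = 3 + (-E² - 6*E) = 3 - E² - 6*E)
1/U(w) = 1/(3 - 1*256² - 6*256) = 1/(3 - 1*65536 - 1536) = 1/(3 - 65536 - 1536) = 1/(-67069) = -1/67069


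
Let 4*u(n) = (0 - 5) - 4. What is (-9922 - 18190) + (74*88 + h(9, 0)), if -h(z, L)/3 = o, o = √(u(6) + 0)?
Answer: -21600 - 9*I/2 ≈ -21600.0 - 4.5*I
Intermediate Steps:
u(n) = -9/4 (u(n) = ((0 - 5) - 4)/4 = (-5 - 4)/4 = (¼)*(-9) = -9/4)
o = 3*I/2 (o = √(-9/4 + 0) = √(-9/4) = 3*I/2 ≈ 1.5*I)
h(z, L) = -9*I/2
(-9922 - 18190) + (74*88 + h(9, 0)) = (-9922 - 18190) + (74*88 - 9*I/2) = -28112 + (6512 - 9*I/2) = -21600 - 9*I/2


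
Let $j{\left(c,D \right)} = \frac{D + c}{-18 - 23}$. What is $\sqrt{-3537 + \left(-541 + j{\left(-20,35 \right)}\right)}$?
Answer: $\frac{i \sqrt{6855733}}{41} \approx 63.862 i$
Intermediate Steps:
$j{\left(c,D \right)} = - \frac{D}{41} - \frac{c}{41}$ ($j{\left(c,D \right)} = \frac{D + c}{-41} = \left(D + c\right) \left(- \frac{1}{41}\right) = - \frac{D}{41} - \frac{c}{41}$)
$\sqrt{-3537 + \left(-541 + j{\left(-20,35 \right)}\right)} = \sqrt{-3537 - \frac{22196}{41}} = \sqrt{- \frac{167213}{41}} = \frac{i \sqrt{6855733}}{41}$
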